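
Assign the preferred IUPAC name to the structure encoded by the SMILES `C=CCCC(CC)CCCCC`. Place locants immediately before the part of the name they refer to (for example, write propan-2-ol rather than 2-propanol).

The longest chain bearing the multiple bond is 10 carbons long (decane).
There is one C=C double bond, indicated by the ending -ene.
Choose the numbering such that numbering from this end puts the double bond at C-1 rather than C-9.
With this numbering: the double bond between C-1 and C-2; an ethyl group at C-5.
Assembling the pieces gives 5-ethyldec-1-ene.

5-ethyldec-1-ene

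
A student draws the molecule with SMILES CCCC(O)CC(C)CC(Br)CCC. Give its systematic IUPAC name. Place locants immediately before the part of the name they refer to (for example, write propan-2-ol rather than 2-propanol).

8-bromo-6-methylundecan-4-ol

Counting along the main chain through the –OH group gives 11 carbons: the parent is undecane.
The highest-priority functional group is an alcohol (–OH), so the name ends in -ol.
Choose the numbering such that numbering from this end puts the hydroxyl group at C-4 rather than C-8.
With this numbering: the hydroxyl at C-4; a bromo group at C-8; a methyl group at C-6.
Substituent prefixes are cited in alphabetical order (multiplying prefixes like di-/tri- are ignored for ordering).
The name is 8-bromo-6-methylundecan-4-ol.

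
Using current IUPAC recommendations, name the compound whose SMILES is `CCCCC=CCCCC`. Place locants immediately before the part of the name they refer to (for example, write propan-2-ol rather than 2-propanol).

dec-5-ene

The longest chain bearing the multiple bond is 10 carbons long (decane).
The chain contains a C=C double bond, so the unsaturation ending is -ene.
The molecule is symmetric, so either numbering direction gives the same locants.
With this numbering: the double bond between C-5 and C-6.
The name is dec-5-ene.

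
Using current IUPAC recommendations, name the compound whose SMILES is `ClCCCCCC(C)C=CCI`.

9-chloro-1-iodo-4-methylnon-2-ene

The longest carbon chain that includes the multiple bond has 9 carbons, so the parent hydride is nonane.
There is one C=C double bond, indicated by the ending -ene.
The numbering direction is chosen so that numbering from this end puts the double bond at C-2 rather than C-7.
That gives the double bond between C-2 and C-3; a chloro group at C-9; an iodo group at C-1; a methyl group at C-4.
Substituent prefixes are cited in alphabetical order (multiplying prefixes like di-/tri- are ignored for ordering).
Assembling the pieces gives 9-chloro-1-iodo-4-methylnon-2-ene.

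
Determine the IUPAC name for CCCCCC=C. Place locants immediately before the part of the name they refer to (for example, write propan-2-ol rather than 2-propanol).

The longest carbon chain that includes the multiple bond has 7 carbons, so the parent hydride is heptane.
The chain contains a C=C double bond, so the unsaturation ending is -ene.
The numbering direction is chosen so that numbering from this end puts the double bond at C-1 rather than C-6.
With this numbering: the double bond between C-1 and C-2.
Assembling the pieces gives hept-1-ene.

hept-1-ene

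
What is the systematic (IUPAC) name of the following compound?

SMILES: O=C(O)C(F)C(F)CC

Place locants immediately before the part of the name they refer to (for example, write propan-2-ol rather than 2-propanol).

The longest chain bearing the –COOH group is 5 carbons long (pentane).
The highest-priority functional group is a carboxylic acid (terminal –COOH), so the name ends in -oic acid.
Choose the numbering such that the carboxylic acid carbon is C-1 by definition.
This places fluoro groups at C-2 and C-3.
The name is 2,3-difluoropentanoic acid.

2,3-difluoropentanoic acid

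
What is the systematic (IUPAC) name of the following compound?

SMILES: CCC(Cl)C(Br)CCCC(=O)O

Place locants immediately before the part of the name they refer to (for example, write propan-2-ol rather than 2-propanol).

5-bromo-6-chlorooctanoic acid

The longest carbon chain that includes the –COOH group has 8 carbons, so the parent hydride is octane.
The principal characteristic group is a carboxylic acid (terminal –COOH), named with the suffix -oic acid.
The numbering direction is chosen so that the carboxylic acid carbon is C-1 by definition.
With this numbering: a bromo group at C-5; a chloro group at C-6.
Prefixes are listed alphabetically: bromo, chloro.
The name is 5-bromo-6-chlorooctanoic acid.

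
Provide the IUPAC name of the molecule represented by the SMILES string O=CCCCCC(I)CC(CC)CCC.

Counting along the main chain through the –CHO group gives 11 carbons: the parent is undecane.
The highest-priority functional group is an aldehyde (terminal –CHO), so the name ends in -al.
Number the chain so that the aldehyde carbon is C-1 by definition.
With this numbering: an ethyl group at C-8; an iodo group at C-6.
Prefixes are listed alphabetically: ethyl, iodo.
Putting it together: 8-ethyl-6-iodoundecanal.

8-ethyl-6-iodoundecanal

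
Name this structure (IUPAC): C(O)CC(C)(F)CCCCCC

The longest chain bearing the –OH group is 9 carbons long (nonane).
The highest-priority functional group is an alcohol (–OH), so the name ends in -ol.
Choose the numbering such that numbering from this end puts the hydroxyl group at C-1 rather than C-9.
With this numbering: the hydroxyl at C-1; a fluoro group at C-3; a methyl group at C-3.
Substituent prefixes are cited in alphabetical order (multiplying prefixes like di-/tri- are ignored for ordering).
The name is 3-fluoro-3-methylnonan-1-ol.

3-fluoro-3-methylnonan-1-ol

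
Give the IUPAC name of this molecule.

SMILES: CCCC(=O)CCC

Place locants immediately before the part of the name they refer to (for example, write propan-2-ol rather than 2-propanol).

heptan-4-one

The longest chain bearing the carbonyl is 7 carbons long (heptane).
The principal characteristic group is a ketone (C=O on an internal carbon), named with the suffix -one.
The molecule is symmetric, so either numbering direction gives the same locants.
That gives the carbonyl at C-4.
Assembling the pieces gives heptan-4-one.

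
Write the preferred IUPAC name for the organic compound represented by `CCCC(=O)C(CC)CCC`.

The longest chain bearing the carbonyl is 8 carbons long (octane).
A ketone (C=O on an internal carbon) is the principal characteristic group, giving the suffix -one.
The numbering direction is chosen so that numbering from this end puts the carbonyl group at C-4 rather than C-5.
This places the carbonyl at C-4; an ethyl group at C-5.
Putting it together: 5-ethyloctan-4-one.

5-ethyloctan-4-one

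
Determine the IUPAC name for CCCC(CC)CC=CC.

The longest carbon chain that includes the multiple bond has 8 carbons, so the parent hydride is octane.
There is one C=C double bond, indicated by the ending -ene.
The numbering direction is chosen so that numbering from this end puts the double bond at C-2 rather than C-6.
With this numbering: the double bond between C-2 and C-3; an ethyl group at C-5.
The name is 5-ethyloct-2-ene.

5-ethyloct-2-ene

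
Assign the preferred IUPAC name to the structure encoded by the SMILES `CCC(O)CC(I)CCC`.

5-iodooctan-3-ol

Counting along the main chain through the –OH group gives 8 carbons: the parent is octane.
The principal characteristic group is an alcohol (–OH), named with the suffix -ol.
Choose the numbering such that numbering from this end puts the hydroxyl group at C-3 rather than C-6.
With this numbering: the hydroxyl at C-3; an iodo group at C-5.
The name is 5-iodooctan-3-ol.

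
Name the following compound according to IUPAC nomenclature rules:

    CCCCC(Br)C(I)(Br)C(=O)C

Counting along the main chain through the carbonyl gives 8 carbons: the parent is octane.
The principal characteristic group is a ketone (C=O on an internal carbon), named with the suffix -one.
Choose the numbering such that numbering from this end puts the carbonyl group at C-2 rather than C-7.
With this numbering: the carbonyl at C-2; bromo groups at C-3 and C-4; an iodo group at C-3.
Substituent prefixes are cited in alphabetical order (multiplying prefixes like di-/tri- are ignored for ordering).
The name is 3,4-dibromo-3-iodooctan-2-one.

3,4-dibromo-3-iodooctan-2-one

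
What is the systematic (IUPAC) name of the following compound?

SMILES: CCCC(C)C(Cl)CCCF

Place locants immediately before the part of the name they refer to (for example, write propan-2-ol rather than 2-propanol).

The longest continuous carbon chain has 8 atoms, so the parent hydride is octane.
Choose the numbering such that the substituent locant set {1,4,5} is lower than {4,5,8} at the first point of difference.
This places a chloro group at C-4; a fluoro group at C-1; a methyl group at C-5.
Prefixes are listed alphabetically: chloro, fluoro, methyl.
Putting it together: 4-chloro-1-fluoro-5-methyloctane.

4-chloro-1-fluoro-5-methyloctane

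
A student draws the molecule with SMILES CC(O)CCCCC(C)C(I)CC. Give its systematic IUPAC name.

8-iodo-7-methyldecan-2-ol

Counting along the main chain through the –OH group gives 10 carbons: the parent is decane.
The highest-priority functional group is an alcohol (–OH), so the name ends in -ol.
The numbering direction is chosen so that numbering from this end puts the hydroxyl group at C-2 rather than C-9.
That gives the hydroxyl at C-2; an iodo group at C-8; a methyl group at C-7.
The substituents are ordered alphabetically, ignoring any di-/tri- multipliers.
Assembling the pieces gives 8-iodo-7-methyldecan-2-ol.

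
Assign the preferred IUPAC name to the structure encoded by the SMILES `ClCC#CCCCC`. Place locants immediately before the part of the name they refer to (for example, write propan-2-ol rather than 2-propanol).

1-chlorohept-2-yne

Counting along the main chain through the multiple bond gives 7 carbons: the parent is heptane.
A C≡C triple bond in the chain gives the infix -yne-.
Number the chain so that numbering from this end puts the triple bond at C-2 rather than C-5.
With this numbering: the triple bond between C-2 and C-3; a chloro group at C-1.
Putting it together: 1-chlorohept-2-yne.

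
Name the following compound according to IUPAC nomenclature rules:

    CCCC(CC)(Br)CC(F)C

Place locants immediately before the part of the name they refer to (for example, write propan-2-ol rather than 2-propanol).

4-bromo-4-ethyl-2-fluoroheptane

The longest continuous carbon chain has 7 atoms, so the parent hydride is heptane.
Choose the numbering such that the substituent locant set {2,4,4} is lower than {4,4,6} at the first point of difference.
With this numbering: a bromo group at C-4; an ethyl group at C-4; a fluoro group at C-2.
The substituents are ordered alphabetically, ignoring any di-/tri- multipliers.
Assembling the pieces gives 4-bromo-4-ethyl-2-fluoroheptane.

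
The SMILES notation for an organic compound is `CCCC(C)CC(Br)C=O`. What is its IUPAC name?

2-bromo-4-methylheptanal

The longest chain bearing the –CHO group is 7 carbons long (heptane).
The principal characteristic group is an aldehyde (terminal –CHO), named with the suffix -al.
Number the chain so that the aldehyde carbon is C-1 by definition.
That gives a bromo group at C-2; a methyl group at C-4.
Prefixes are listed alphabetically: bromo, methyl.
Putting it together: 2-bromo-4-methylheptanal.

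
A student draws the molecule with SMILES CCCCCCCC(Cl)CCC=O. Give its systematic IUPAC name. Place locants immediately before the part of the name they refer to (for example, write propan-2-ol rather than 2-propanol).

The longest chain bearing the –CHO group is 11 carbons long (undecane).
The highest-priority functional group is an aldehyde (terminal –CHO), so the name ends in -al.
Number the chain so that the aldehyde carbon is C-1 by definition.
With this numbering: a chloro group at C-4.
Assembling the pieces gives 4-chloroundecanal.

4-chloroundecanal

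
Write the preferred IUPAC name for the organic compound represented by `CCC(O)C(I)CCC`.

4-iodoheptan-3-ol

The longest carbon chain that includes the –OH group has 7 carbons, so the parent hydride is heptane.
An alcohol (–OH) is the principal characteristic group, giving the suffix -ol.
Number the chain so that numbering from this end puts the hydroxyl group at C-3 rather than C-5.
This places the hydroxyl at C-3; an iodo group at C-4.
Assembling the pieces gives 4-iodoheptan-3-ol.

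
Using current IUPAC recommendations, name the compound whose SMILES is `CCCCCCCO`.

The longest carbon chain that includes the –OH group has 7 carbons, so the parent hydride is heptane.
The highest-priority functional group is an alcohol (–OH), so the name ends in -ol.
The numbering direction is chosen so that numbering from this end puts the hydroxyl group at C-1 rather than C-7.
With this numbering: the hydroxyl at C-1.
Assembling the pieces gives heptan-1-ol.

heptan-1-ol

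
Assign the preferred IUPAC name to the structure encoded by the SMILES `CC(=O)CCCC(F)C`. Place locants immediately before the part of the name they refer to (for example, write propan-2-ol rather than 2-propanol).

The longest carbon chain that includes the carbonyl has 7 carbons, so the parent hydride is heptane.
The principal characteristic group is a ketone (C=O on an internal carbon), named with the suffix -one.
The numbering direction is chosen so that numbering from this end puts the carbonyl group at C-2 rather than C-6.
That gives the carbonyl at C-2; a fluoro group at C-6.
Putting it together: 6-fluoroheptan-2-one.

6-fluoroheptan-2-one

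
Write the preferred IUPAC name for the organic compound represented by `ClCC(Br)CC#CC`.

The longest carbon chain that includes the multiple bond has 6 carbons, so the parent hydride is hexane.
A C≡C triple bond in the chain gives the infix -yne-.
Choose the numbering such that numbering from this end puts the triple bond at C-2 rather than C-4.
This places the triple bond between C-2 and C-3; a bromo group at C-5; a chloro group at C-6.
Prefixes are listed alphabetically: bromo, chloro.
Putting it together: 5-bromo-6-chlorohex-2-yne.

5-bromo-6-chlorohex-2-yne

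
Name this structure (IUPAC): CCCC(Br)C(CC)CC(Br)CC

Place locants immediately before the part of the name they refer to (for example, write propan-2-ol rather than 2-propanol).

The longest carbon chain is 9 atoms: the parent is nonane.
The numbering direction is chosen so that the substituent locant set {3,5,6} is lower than {4,5,7} at the first point of difference.
This places bromo groups at C-3 and C-6; an ethyl group at C-5.
The substituents are ordered alphabetically, ignoring any di-/tri- multipliers.
Putting it together: 3,6-dibromo-5-ethylnonane.

3,6-dibromo-5-ethylnonane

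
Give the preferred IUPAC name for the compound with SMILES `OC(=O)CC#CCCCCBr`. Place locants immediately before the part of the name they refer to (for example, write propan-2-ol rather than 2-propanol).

The longest chain bearing the –COOH group and the multiple bond is 8 carbons long (octane).
The principal characteristic group is a carboxylic acid (terminal –COOH), named with the suffix -oic acid.
A C≡C triple bond in the chain gives the infix -yne-.
Choose the numbering such that the carboxylic acid carbon is C-1 by definition.
That gives the triple bond between C-3 and C-4; a bromo group at C-8.
Assembling the pieces gives 8-bromooct-3-ynoic acid.

8-bromooct-3-ynoic acid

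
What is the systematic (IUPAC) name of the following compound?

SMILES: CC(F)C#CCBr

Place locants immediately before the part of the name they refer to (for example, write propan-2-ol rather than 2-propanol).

1-bromo-4-fluoropent-2-yne

Counting along the main chain through the multiple bond gives 5 carbons: the parent is pentane.
A C≡C triple bond in the chain gives the infix -yne-.
Choose the numbering such that numbering from this end puts the triple bond at C-2 rather than C-3.
That gives the triple bond between C-2 and C-3; a bromo group at C-1; a fluoro group at C-4.
Prefixes are listed alphabetically: bromo, fluoro.
Putting it together: 1-bromo-4-fluoropent-2-yne.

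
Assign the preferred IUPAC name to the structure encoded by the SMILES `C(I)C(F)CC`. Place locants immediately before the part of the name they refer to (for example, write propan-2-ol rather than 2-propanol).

2-fluoro-1-iodobutane

The longest continuous carbon chain has 4 atoms, so the parent hydride is butane.
Number the chain so that the substituent locant set {1,2} is lower than {3,4} at the first point of difference.
This places a fluoro group at C-2; an iodo group at C-1.
The substituents are ordered alphabetically, ignoring any di-/tri- multipliers.
The name is 2-fluoro-1-iodobutane.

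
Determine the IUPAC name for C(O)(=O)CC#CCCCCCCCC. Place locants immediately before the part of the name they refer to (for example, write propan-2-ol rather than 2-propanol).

Counting along the main chain through the –COOH group and the multiple bond gives 12 carbons: the parent is dodecane.
The highest-priority functional group is a carboxylic acid (terminal –COOH), so the name ends in -oic acid.
There is one C≡C triple bond, indicated by the ending -yne.
The numbering direction is chosen so that the carboxylic acid carbon is C-1 by definition.
That gives the triple bond between C-3 and C-4.
Putting it together: dodec-3-ynoic acid.

dodec-3-ynoic acid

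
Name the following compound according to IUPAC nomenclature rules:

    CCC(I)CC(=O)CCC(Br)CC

8-bromo-3-iododecan-5-one

The longest carbon chain that includes the carbonyl has 10 carbons, so the parent hydride is decane.
The highest-priority functional group is a ketone (C=O on an internal carbon), so the name ends in -one.
Choose the numbering such that numbering from this end puts the carbonyl group at C-5 rather than C-6.
With this numbering: the carbonyl at C-5; a bromo group at C-8; an iodo group at C-3.
Prefixes are listed alphabetically: bromo, iodo.
Putting it together: 8-bromo-3-iododecan-5-one.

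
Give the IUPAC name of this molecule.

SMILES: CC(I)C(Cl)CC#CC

5-chloro-6-iodohept-2-yne

The longest chain bearing the multiple bond is 7 carbons long (heptane).
The chain contains a C≡C triple bond, so the unsaturation ending is -yne.
The numbering direction is chosen so that numbering from this end puts the triple bond at C-2 rather than C-5.
This places the triple bond between C-2 and C-3; a chloro group at C-5; an iodo group at C-6.
Prefixes are listed alphabetically: chloro, iodo.
Assembling the pieces gives 5-chloro-6-iodohept-2-yne.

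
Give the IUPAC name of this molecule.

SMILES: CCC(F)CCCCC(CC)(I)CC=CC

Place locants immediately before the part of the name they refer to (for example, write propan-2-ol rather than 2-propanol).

5-ethyl-10-fluoro-5-iodododec-2-ene

The longest carbon chain that includes the multiple bond has 12 carbons, so the parent hydride is dodecane.
The chain contains a C=C double bond, so the unsaturation ending is -ene.
Number the chain so that numbering from this end puts the double bond at C-2 rather than C-10.
That gives the double bond between C-2 and C-3; an ethyl group at C-5; a fluoro group at C-10; an iodo group at C-5.
The substituents are ordered alphabetically, ignoring any di-/tri- multipliers.
Putting it together: 5-ethyl-10-fluoro-5-iodododec-2-ene.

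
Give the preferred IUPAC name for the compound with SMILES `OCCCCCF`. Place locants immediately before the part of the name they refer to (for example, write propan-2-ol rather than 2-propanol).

The longest chain bearing the –OH group is 5 carbons long (pentane).
The principal characteristic group is an alcohol (–OH), named with the suffix -ol.
Number the chain so that numbering from this end puts the hydroxyl group at C-1 rather than C-5.
This places the hydroxyl at C-1; a fluoro group at C-5.
Assembling the pieces gives 5-fluoropentan-1-ol.

5-fluoropentan-1-ol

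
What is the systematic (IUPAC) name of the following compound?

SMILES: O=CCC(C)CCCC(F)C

7-fluoro-3-methyloctanal

Counting along the main chain through the –CHO group gives 8 carbons: the parent is octane.
The principal characteristic group is an aldehyde (terminal –CHO), named with the suffix -al.
The numbering direction is chosen so that the aldehyde carbon is C-1 by definition.
That gives a fluoro group at C-7; a methyl group at C-3.
Prefixes are listed alphabetically: fluoro, methyl.
Assembling the pieces gives 7-fluoro-3-methyloctanal.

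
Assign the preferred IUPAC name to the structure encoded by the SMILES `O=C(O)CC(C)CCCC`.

3-methylheptanoic acid

Counting along the main chain through the –COOH group gives 7 carbons: the parent is heptane.
The highest-priority functional group is a carboxylic acid (terminal –COOH), so the name ends in -oic acid.
Number the chain so that the carboxylic acid carbon is C-1 by definition.
With this numbering: a methyl group at C-3.
Putting it together: 3-methylheptanoic acid.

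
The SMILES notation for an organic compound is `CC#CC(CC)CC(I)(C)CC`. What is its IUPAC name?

4-ethyl-6-iodo-6-methyloct-2-yne

Counting along the main chain through the multiple bond gives 8 carbons: the parent is octane.
The chain contains a C≡C triple bond, so the unsaturation ending is -yne.
The numbering direction is chosen so that numbering from this end puts the triple bond at C-2 rather than C-6.
That gives the triple bond between C-2 and C-3; an ethyl group at C-4; an iodo group at C-6; a methyl group at C-6.
Substituent prefixes are cited in alphabetical order (multiplying prefixes like di-/tri- are ignored for ordering).
Assembling the pieces gives 4-ethyl-6-iodo-6-methyloct-2-yne.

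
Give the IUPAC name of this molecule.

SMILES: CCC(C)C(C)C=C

3,4-dimethylhex-1-ene

The longest carbon chain that includes the multiple bond has 6 carbons, so the parent hydride is hexane.
There is one C=C double bond, indicated by the ending -ene.
Number the chain so that numbering from this end puts the double bond at C-1 rather than C-5.
With this numbering: the double bond between C-1 and C-2; methyl groups at C-3 and C-4.
The name is 3,4-dimethylhex-1-ene.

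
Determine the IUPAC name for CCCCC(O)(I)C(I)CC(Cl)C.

The longest carbon chain that includes the –OH group has 9 carbons, so the parent hydride is nonane.
An alcohol (–OH) is the principal characteristic group, giving the suffix -ol.
The numbering direction is chosen so that the substituent locant set {2,4,5} is lower than {5,6,8} at the first point of difference.
With this numbering: the hydroxyl at C-5; a chloro group at C-2; iodo groups at C-4 and C-5.
Prefixes are listed alphabetically: chloro, iodo.
Putting it together: 2-chloro-4,5-diiodononan-5-ol.

2-chloro-4,5-diiodononan-5-ol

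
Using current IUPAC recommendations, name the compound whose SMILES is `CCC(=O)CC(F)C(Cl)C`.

The longest carbon chain that includes the carbonyl has 7 carbons, so the parent hydride is heptane.
The principal characteristic group is a ketone (C=O on an internal carbon), named with the suffix -one.
Number the chain so that numbering from this end puts the carbonyl group at C-3 rather than C-5.
With this numbering: the carbonyl at C-3; a chloro group at C-6; a fluoro group at C-5.
The substituents are ordered alphabetically, ignoring any di-/tri- multipliers.
The name is 6-chloro-5-fluoroheptan-3-one.

6-chloro-5-fluoroheptan-3-one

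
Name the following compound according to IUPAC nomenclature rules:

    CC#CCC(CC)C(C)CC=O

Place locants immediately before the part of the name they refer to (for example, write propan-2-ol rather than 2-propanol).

4-ethyl-3-methyloct-6-ynal

Counting along the main chain through the –CHO group and the multiple bond gives 8 carbons: the parent is octane.
An aldehyde (terminal –CHO) is the principal characteristic group, giving the suffix -al.
The chain contains a C≡C triple bond, so the unsaturation ending is -yne.
Number the chain so that the aldehyde carbon is C-1 by definition.
With this numbering: the triple bond between C-6 and C-7; an ethyl group at C-4; a methyl group at C-3.
The substituents are ordered alphabetically, ignoring any di-/tri- multipliers.
The name is 4-ethyl-3-methyloct-6-ynal.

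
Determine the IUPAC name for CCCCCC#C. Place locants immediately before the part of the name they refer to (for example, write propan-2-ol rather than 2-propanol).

Counting along the main chain through the multiple bond gives 7 carbons: the parent is heptane.
The chain contains a C≡C triple bond, so the unsaturation ending is -yne.
The numbering direction is chosen so that numbering from this end puts the triple bond at C-1 rather than C-6.
That gives the triple bond between C-1 and C-2.
Assembling the pieces gives hept-1-yne.

hept-1-yne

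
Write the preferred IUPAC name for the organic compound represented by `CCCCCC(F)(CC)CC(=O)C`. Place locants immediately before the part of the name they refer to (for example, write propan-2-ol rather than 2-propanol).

4-ethyl-4-fluorononan-2-one

The longest chain bearing the carbonyl is 9 carbons long (nonane).
The highest-priority functional group is a ketone (C=O on an internal carbon), so the name ends in -one.
Number the chain so that numbering from this end puts the carbonyl group at C-2 rather than C-8.
This places the carbonyl at C-2; an ethyl group at C-4; a fluoro group at C-4.
The substituents are ordered alphabetically, ignoring any di-/tri- multipliers.
The name is 4-ethyl-4-fluorononan-2-one.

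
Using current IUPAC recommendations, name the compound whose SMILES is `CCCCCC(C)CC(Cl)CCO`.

The longest chain bearing the –OH group is 10 carbons long (decane).
The principal characteristic group is an alcohol (–OH), named with the suffix -ol.
Choose the numbering such that numbering from this end puts the hydroxyl group at C-1 rather than C-10.
This places the hydroxyl at C-1; a chloro group at C-3; a methyl group at C-5.
Substituent prefixes are cited in alphabetical order (multiplying prefixes like di-/tri- are ignored for ordering).
Assembling the pieces gives 3-chloro-5-methyldecan-1-ol.

3-chloro-5-methyldecan-1-ol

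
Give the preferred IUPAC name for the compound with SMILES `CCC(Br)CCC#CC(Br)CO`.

Counting along the main chain through the –OH group and the multiple bond gives 9 carbons: the parent is nonane.
An alcohol (–OH) is the principal characteristic group, giving the suffix -ol.
There is one C≡C triple bond, indicated by the ending -yne.
Choose the numbering such that numbering from this end puts the hydroxyl group at C-1 rather than C-9.
This places the hydroxyl at C-1; the triple bond between C-3 and C-4; bromo groups at C-2 and C-7.
Assembling the pieces gives 2,7-dibromonon-3-yn-1-ol.

2,7-dibromonon-3-yn-1-ol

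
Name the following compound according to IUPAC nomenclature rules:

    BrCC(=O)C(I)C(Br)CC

1,4-dibromo-3-iodohexan-2-one

The longest chain bearing the carbonyl is 6 carbons long (hexane).
A ketone (C=O on an internal carbon) is the principal characteristic group, giving the suffix -one.
Choose the numbering such that numbering from this end puts the carbonyl group at C-2 rather than C-5.
That gives the carbonyl at C-2; bromo groups at C-1 and C-4; an iodo group at C-3.
Substituent prefixes are cited in alphabetical order (multiplying prefixes like di-/tri- are ignored for ordering).
The name is 1,4-dibromo-3-iodohexan-2-one.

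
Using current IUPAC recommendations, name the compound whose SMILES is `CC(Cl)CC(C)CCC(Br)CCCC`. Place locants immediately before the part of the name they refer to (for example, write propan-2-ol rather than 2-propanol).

7-bromo-2-chloro-4-methylundecane

The longest continuous carbon chain has 11 atoms, so the parent hydride is undecane.
Number the chain so that the substituent locant set {2,4,7} is lower than {5,8,10} at the first point of difference.
With this numbering: a bromo group at C-7; a chloro group at C-2; a methyl group at C-4.
Prefixes are listed alphabetically: bromo, chloro, methyl.
Assembling the pieces gives 7-bromo-2-chloro-4-methylundecane.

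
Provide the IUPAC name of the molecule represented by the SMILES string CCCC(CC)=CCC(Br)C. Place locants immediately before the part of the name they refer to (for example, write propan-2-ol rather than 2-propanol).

2-bromo-5-ethyloct-4-ene

Counting along the main chain through the multiple bond gives 8 carbons: the parent is octane.
The chain contains a C=C double bond, so the unsaturation ending is -ene.
Choose the numbering such that the substituent locant set {2,5} is lower than {4,7} at the first point of difference.
That gives the double bond between C-4 and C-5; a bromo group at C-2; an ethyl group at C-5.
The substituents are ordered alphabetically, ignoring any di-/tri- multipliers.
Putting it together: 2-bromo-5-ethyloct-4-ene.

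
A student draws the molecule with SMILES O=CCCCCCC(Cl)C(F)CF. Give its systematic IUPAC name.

7-chloro-8,9-difluorononanal

The longest chain bearing the –CHO group is 9 carbons long (nonane).
An aldehyde (terminal –CHO) is the principal characteristic group, giving the suffix -al.
Choose the numbering such that the aldehyde carbon is C-1 by definition.
That gives a chloro group at C-7; fluoro groups at C-8 and C-9.
Prefixes are listed alphabetically: chloro, fluoro.
Putting it together: 7-chloro-8,9-difluorononanal.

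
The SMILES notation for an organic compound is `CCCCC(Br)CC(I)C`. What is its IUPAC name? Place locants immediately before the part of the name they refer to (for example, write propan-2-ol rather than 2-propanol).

4-bromo-2-iodooctane

The parent chain contains 8 carbons (octane).
Choose the numbering such that the substituent locant set {2,4} is lower than {5,7} at the first point of difference.
This places a bromo group at C-4; an iodo group at C-2.
The substituents are ordered alphabetically, ignoring any di-/tri- multipliers.
Putting it together: 4-bromo-2-iodooctane.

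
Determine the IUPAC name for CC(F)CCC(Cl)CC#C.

The longest chain bearing the multiple bond is 8 carbons long (octane).
There is one C≡C triple bond, indicated by the ending -yne.
The numbering direction is chosen so that numbering from this end puts the triple bond at C-1 rather than C-7.
That gives the triple bond between C-1 and C-2; a chloro group at C-4; a fluoro group at C-7.
Substituent prefixes are cited in alphabetical order (multiplying prefixes like di-/tri- are ignored for ordering).
Putting it together: 4-chloro-7-fluorooct-1-yne.

4-chloro-7-fluorooct-1-yne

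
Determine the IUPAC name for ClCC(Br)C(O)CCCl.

2-bromo-1,5-dichloropentan-3-ol

The longest carbon chain that includes the –OH group has 5 carbons, so the parent hydride is pentane.
The principal characteristic group is an alcohol (–OH), named with the suffix -ol.
Choose the numbering such that the substituent locant set {1,2,5} is lower than {1,4,5} at the first point of difference.
This places the hydroxyl at C-3; a bromo group at C-2; chloro groups at C-1 and C-5.
Substituent prefixes are cited in alphabetical order (multiplying prefixes like di-/tri- are ignored for ordering).
Putting it together: 2-bromo-1,5-dichloropentan-3-ol.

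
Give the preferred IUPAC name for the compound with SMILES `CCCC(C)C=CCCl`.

1-chloro-4-methylhept-2-ene

The longest chain bearing the multiple bond is 7 carbons long (heptane).
A C=C double bond in the chain gives the infix -ene-.
Number the chain so that numbering from this end puts the double bond at C-2 rather than C-5.
With this numbering: the double bond between C-2 and C-3; a chloro group at C-1; a methyl group at C-4.
Prefixes are listed alphabetically: chloro, methyl.
The name is 1-chloro-4-methylhept-2-ene.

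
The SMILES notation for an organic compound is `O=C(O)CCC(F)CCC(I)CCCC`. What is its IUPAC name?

4-fluoro-7-iodoundecanoic acid

The longest chain bearing the –COOH group is 11 carbons long (undecane).
A carboxylic acid (terminal –COOH) is the principal characteristic group, giving the suffix -oic acid.
The numbering direction is chosen so that the carboxylic acid carbon is C-1 by definition.
With this numbering: a fluoro group at C-4; an iodo group at C-7.
The substituents are ordered alphabetically, ignoring any di-/tri- multipliers.
Assembling the pieces gives 4-fluoro-7-iodoundecanoic acid.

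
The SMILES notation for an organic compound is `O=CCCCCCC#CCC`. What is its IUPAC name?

dec-7-ynal

The longest chain bearing the –CHO group and the multiple bond is 10 carbons long (decane).
The principal characteristic group is an aldehyde (terminal –CHO), named with the suffix -al.
The chain contains a C≡C triple bond, so the unsaturation ending is -yne.
Number the chain so that the aldehyde carbon is C-1 by definition.
This places the triple bond between C-7 and C-8.
Assembling the pieces gives dec-7-ynal.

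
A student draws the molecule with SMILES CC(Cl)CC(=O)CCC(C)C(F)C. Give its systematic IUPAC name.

The longest carbon chain that includes the carbonyl has 9 carbons, so the parent hydride is nonane.
A ketone (C=O on an internal carbon) is the principal characteristic group, giving the suffix -one.
Choose the numbering such that numbering from this end puts the carbonyl group at C-4 rather than C-6.
This places the carbonyl at C-4; a chloro group at C-2; a fluoro group at C-8; a methyl group at C-7.
The substituents are ordered alphabetically, ignoring any di-/tri- multipliers.
Assembling the pieces gives 2-chloro-8-fluoro-7-methylnonan-4-one.

2-chloro-8-fluoro-7-methylnonan-4-one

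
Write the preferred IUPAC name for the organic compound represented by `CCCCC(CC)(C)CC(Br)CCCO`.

4-bromo-6-ethyl-6-methyldecan-1-ol

The longest chain bearing the –OH group is 10 carbons long (decane).
An alcohol (–OH) is the principal characteristic group, giving the suffix -ol.
The numbering direction is chosen so that numbering from this end puts the hydroxyl group at C-1 rather than C-10.
This places the hydroxyl at C-1; a bromo group at C-4; an ethyl group at C-6; a methyl group at C-6.
Prefixes are listed alphabetically: bromo, ethyl, methyl.
Assembling the pieces gives 4-bromo-6-ethyl-6-methyldecan-1-ol.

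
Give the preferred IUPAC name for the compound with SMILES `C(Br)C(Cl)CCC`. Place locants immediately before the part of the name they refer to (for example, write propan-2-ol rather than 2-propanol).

1-bromo-2-chloropentane

The longest continuous carbon chain has 5 atoms, so the parent hydride is pentane.
Number the chain so that the substituent locant set {1,2} is lower than {4,5} at the first point of difference.
That gives a bromo group at C-1; a chloro group at C-2.
The substituents are ordered alphabetically, ignoring any di-/tri- multipliers.
Assembling the pieces gives 1-bromo-2-chloropentane.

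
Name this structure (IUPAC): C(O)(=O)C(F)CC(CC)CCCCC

Counting along the main chain through the –COOH group gives 9 carbons: the parent is nonane.
A carboxylic acid (terminal –COOH) is the principal characteristic group, giving the suffix -oic acid.
The numbering direction is chosen so that the carboxylic acid carbon is C-1 by definition.
That gives an ethyl group at C-4; a fluoro group at C-2.
Prefixes are listed alphabetically: ethyl, fluoro.
Putting it together: 4-ethyl-2-fluorononanoic acid.

4-ethyl-2-fluorononanoic acid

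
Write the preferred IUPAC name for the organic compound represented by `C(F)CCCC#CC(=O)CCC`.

10-fluorodec-5-yn-4-one

The longest carbon chain that includes the carbonyl and the multiple bond has 10 carbons, so the parent hydride is decane.
A ketone (C=O on an internal carbon) is the principal characteristic group, giving the suffix -one.
The chain contains a C≡C triple bond, so the unsaturation ending is -yne.
Number the chain so that numbering from this end puts the carbonyl group at C-4 rather than C-7.
With this numbering: the carbonyl at C-4; the triple bond between C-5 and C-6; a fluoro group at C-10.
The name is 10-fluorodec-5-yn-4-one.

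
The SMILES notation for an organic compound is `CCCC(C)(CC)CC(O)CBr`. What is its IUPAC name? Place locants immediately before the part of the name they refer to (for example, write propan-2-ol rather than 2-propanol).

1-bromo-4-ethyl-4-methylheptan-2-ol

Counting along the main chain through the –OH group gives 7 carbons: the parent is heptane.
An alcohol (–OH) is the principal characteristic group, giving the suffix -ol.
The numbering direction is chosen so that numbering from this end puts the hydroxyl group at C-2 rather than C-6.
With this numbering: the hydroxyl at C-2; a bromo group at C-1; an ethyl group at C-4; a methyl group at C-4.
Prefixes are listed alphabetically: bromo, ethyl, methyl.
Assembling the pieces gives 1-bromo-4-ethyl-4-methylheptan-2-ol.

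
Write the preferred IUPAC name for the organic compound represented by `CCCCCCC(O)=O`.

The longest carbon chain that includes the –COOH group has 7 carbons, so the parent hydride is heptane.
A carboxylic acid (terminal –COOH) is the principal characteristic group, giving the suffix -oic acid.
Number the chain so that the carboxylic acid carbon is C-1 by definition.
Assembling the pieces gives heptanoic acid.

heptanoic acid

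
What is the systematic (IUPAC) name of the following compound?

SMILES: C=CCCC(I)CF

6-fluoro-5-iodohex-1-ene

The longest chain bearing the multiple bond is 6 carbons long (hexane).
There is one C=C double bond, indicated by the ending -ene.
The numbering direction is chosen so that numbering from this end puts the double bond at C-1 rather than C-5.
With this numbering: the double bond between C-1 and C-2; a fluoro group at C-6; an iodo group at C-5.
The substituents are ordered alphabetically, ignoring any di-/tri- multipliers.
The name is 6-fluoro-5-iodohex-1-ene.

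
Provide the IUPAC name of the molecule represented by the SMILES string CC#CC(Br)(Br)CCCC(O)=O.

The longest carbon chain that includes the –COOH group and the multiple bond has 8 carbons, so the parent hydride is octane.
A carboxylic acid (terminal –COOH) is the principal characteristic group, giving the suffix -oic acid.
A C≡C triple bond in the chain gives the infix -yne-.
Number the chain so that the carboxylic acid carbon is C-1 by definition.
That gives the triple bond between C-6 and C-7; two bromo groups at C-5.
Putting it together: 5,5-dibromooct-6-ynoic acid.

5,5-dibromooct-6-ynoic acid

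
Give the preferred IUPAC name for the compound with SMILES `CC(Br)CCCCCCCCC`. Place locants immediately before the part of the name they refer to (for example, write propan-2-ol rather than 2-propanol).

The parent chain contains 11 carbons (undecane).
Choose the numbering such that the substituent locant set {2} is lower than {10} at the first point of difference.
With this numbering: a bromo group at C-2.
Putting it together: 2-bromoundecane.

2-bromoundecane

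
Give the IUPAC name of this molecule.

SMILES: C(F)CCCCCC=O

7-fluoroheptanal

The longest carbon chain that includes the –CHO group has 7 carbons, so the parent hydride is heptane.
An aldehyde (terminal –CHO) is the principal characteristic group, giving the suffix -al.
Number the chain so that the aldehyde carbon is C-1 by definition.
This places a fluoro group at C-7.
The name is 7-fluoroheptanal.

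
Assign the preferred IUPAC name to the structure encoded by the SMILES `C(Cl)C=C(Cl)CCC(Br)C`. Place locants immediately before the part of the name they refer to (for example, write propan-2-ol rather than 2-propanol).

6-bromo-1,3-dichlorohept-2-ene

The longest carbon chain that includes the multiple bond has 7 carbons, so the parent hydride is heptane.
The chain contains a C=C double bond, so the unsaturation ending is -ene.
Choose the numbering such that numbering from this end puts the double bond at C-2 rather than C-5.
That gives the double bond between C-2 and C-3; a bromo group at C-6; chloro groups at C-1 and C-3.
The substituents are ordered alphabetically, ignoring any di-/tri- multipliers.
Putting it together: 6-bromo-1,3-dichlorohept-2-ene.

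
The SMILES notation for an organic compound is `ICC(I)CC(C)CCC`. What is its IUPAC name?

1,2-diiodo-4-methylheptane

The longest carbon chain is 7 atoms: the parent is heptane.
The numbering direction is chosen so that the substituent locant set {1,2,4} is lower than {4,6,7} at the first point of difference.
This places iodo groups at C-1 and C-2; a methyl group at C-4.
Substituent prefixes are cited in alphabetical order (multiplying prefixes like di-/tri- are ignored for ordering).
Assembling the pieces gives 1,2-diiodo-4-methylheptane.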